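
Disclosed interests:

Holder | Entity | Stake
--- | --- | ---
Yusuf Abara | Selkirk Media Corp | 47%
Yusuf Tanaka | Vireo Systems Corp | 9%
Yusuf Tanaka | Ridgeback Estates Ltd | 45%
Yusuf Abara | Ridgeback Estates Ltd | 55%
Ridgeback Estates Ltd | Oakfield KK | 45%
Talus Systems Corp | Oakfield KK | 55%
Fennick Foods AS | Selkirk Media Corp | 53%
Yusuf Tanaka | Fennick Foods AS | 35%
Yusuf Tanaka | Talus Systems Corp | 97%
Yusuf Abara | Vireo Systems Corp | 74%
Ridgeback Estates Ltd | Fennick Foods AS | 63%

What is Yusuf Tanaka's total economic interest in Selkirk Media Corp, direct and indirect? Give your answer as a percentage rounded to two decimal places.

33.58%

Yusuf Tanaka reaches Selkirk along 2 paths.
Via Ridgeback → Fennick: 45% × 63% × 53% = 15.0255%.
Via Fennick: 35% × 53% = 18.55%.
Total: 15.0255% + 18.55% = 33.5755%.
Rounded: 33.58%.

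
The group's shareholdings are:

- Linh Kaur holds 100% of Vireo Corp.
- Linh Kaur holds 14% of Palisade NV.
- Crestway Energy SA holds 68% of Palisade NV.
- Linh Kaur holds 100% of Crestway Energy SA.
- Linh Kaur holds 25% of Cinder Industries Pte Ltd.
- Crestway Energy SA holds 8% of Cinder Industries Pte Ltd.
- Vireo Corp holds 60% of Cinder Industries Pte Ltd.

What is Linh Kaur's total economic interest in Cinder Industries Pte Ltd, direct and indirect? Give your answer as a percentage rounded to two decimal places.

93.00%

Linh reaches Cinder along 3 paths.
Direct stake: 25% = 25%.
Via Crestway: 100% × 8% = 8%.
Via Vireo: 100% × 60% = 60%.
Total: 25% + 8% + 60% = 93%.
Rounded: 93.00%.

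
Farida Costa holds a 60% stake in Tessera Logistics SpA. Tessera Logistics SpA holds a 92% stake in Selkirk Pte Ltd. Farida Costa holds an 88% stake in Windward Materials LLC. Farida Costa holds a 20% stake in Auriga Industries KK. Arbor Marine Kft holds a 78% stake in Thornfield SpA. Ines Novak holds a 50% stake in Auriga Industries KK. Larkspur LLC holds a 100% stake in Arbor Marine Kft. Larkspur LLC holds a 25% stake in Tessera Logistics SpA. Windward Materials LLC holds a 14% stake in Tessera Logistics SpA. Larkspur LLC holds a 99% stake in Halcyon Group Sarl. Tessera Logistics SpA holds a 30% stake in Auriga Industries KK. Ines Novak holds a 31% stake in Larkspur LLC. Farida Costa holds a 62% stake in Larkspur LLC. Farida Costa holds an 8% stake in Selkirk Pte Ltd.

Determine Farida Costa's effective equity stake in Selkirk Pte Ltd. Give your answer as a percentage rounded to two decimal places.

88.79%

Farida reaches Selkirk along 4 paths.
Via Windward → Tessera: 88% × 14% × 92% = 11.3344%.
Via Tessera: 60% × 92% = 55.2%.
Via Larkspur → Tessera: 62% × 25% × 92% = 14.26%.
Direct stake: 8% = 8%.
Total: 11.3344% + 55.2% + 14.26% + 8% = 88.7944%.
Rounded: 88.79%.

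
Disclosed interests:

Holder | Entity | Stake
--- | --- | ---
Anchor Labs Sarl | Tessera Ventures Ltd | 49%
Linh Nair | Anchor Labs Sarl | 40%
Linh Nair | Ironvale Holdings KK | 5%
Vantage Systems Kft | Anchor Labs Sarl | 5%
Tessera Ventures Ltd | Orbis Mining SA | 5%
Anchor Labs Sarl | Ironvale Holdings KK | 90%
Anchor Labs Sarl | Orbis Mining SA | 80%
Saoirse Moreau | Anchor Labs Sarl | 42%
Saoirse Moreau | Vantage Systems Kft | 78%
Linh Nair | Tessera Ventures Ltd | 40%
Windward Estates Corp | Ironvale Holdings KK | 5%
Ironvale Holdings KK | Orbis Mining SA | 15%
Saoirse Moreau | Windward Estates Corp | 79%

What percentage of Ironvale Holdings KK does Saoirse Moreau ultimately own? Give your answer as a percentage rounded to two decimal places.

Saoirse reaches Ironvale along 3 paths.
Via Windward: 79% × 5% = 3.95%.
Via Vantage → Anchor: 78% × 5% × 90% = 3.51%.
Via Anchor: 42% × 90% = 37.8%.
Total: 3.95% + 3.51% + 37.8% = 45.26%.

45.26%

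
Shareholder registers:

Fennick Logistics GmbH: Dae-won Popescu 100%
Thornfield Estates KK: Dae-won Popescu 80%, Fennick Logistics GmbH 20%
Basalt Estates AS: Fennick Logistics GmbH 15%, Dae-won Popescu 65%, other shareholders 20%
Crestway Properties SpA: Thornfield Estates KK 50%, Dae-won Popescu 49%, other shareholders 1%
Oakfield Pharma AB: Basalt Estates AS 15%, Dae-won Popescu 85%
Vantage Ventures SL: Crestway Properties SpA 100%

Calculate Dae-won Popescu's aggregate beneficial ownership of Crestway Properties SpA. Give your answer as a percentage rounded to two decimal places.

Dae-won reaches Crestway along 3 paths.
Via Thornfield: 80% × 50% = 40%.
Via Fennick → Thornfield: 100% × 20% × 50% = 10%.
Direct stake: 49% = 49%.
Total: 40% + 10% + 49% = 99%.
Rounded: 99.00%.

99.00%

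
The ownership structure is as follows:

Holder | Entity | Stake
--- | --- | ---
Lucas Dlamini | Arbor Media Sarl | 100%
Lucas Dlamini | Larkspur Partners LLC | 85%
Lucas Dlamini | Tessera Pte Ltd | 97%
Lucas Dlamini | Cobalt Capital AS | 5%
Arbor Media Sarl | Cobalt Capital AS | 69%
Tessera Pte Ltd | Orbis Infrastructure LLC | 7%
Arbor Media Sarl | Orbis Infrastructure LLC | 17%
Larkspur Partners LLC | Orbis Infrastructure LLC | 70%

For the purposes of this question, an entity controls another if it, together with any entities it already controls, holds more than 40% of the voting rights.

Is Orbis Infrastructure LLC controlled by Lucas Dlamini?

Lucas holds 85% of Larkspur, so Lucas controls Larkspur.
Lucas holds 97% of Tessera, so Lucas controls Tessera.
Lucas holds 100% of Arbor, so Lucas controls Arbor.
Larkspur and Tessera and Arbor together hold 70% + 7% + 17% = 94% of Orbis, so Lucas controls Orbis.

Yes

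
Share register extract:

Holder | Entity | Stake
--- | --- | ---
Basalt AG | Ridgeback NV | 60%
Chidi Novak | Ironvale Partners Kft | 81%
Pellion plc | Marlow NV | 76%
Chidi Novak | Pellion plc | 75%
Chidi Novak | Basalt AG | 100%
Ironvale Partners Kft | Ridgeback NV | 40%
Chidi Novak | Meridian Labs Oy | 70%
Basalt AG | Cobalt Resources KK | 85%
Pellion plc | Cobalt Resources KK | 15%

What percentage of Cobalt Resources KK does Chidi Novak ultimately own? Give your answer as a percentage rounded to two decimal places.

Chidi reaches Cobalt along 2 paths.
Via Basalt: 100% × 85% = 85%.
Via Pellion: 75% × 15% = 11.25%.
Total: 85% + 11.25% = 96.25%.

96.25%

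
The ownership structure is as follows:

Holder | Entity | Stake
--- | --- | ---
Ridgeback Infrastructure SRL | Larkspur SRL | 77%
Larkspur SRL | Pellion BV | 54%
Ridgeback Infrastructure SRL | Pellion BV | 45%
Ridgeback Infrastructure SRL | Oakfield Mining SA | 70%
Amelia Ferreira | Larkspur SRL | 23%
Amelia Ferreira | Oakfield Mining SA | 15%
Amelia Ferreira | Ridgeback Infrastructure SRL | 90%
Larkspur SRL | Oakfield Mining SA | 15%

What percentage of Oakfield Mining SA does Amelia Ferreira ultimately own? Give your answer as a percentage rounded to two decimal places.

91.85%

Amelia reaches Oakfield along 4 paths.
Via Larkspur: 23% × 15% = 3.45%.
Via Ridgeback → Larkspur: 90% × 77% × 15% = 10.395%.
Via Ridgeback: 90% × 70% = 63%.
Direct stake: 15% = 15%.
Total: 3.45% + 10.395% + 63% + 15% = 91.845%.
Rounded: 91.85%.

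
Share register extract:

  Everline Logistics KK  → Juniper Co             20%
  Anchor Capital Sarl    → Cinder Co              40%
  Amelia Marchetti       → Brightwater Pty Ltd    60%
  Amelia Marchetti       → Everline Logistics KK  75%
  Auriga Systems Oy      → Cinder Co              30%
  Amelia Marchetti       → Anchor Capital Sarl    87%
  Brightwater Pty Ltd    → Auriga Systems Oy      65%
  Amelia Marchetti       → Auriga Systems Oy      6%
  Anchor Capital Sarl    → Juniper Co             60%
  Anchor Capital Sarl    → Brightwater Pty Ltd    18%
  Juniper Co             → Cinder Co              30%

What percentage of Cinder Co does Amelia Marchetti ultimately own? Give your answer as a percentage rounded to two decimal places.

71.51%

Amelia reaches Cinder along 6 paths.
Via Auriga: 6% × 30% = 1.8%.
Via Brightwater → Auriga: 60% × 65% × 30% = 11.7%.
Via Anchor → Brightwater → Auriga: 87% × 18% × 65% × 30% = 3.0537%.
Via Anchor: 87% × 40% = 34.8%.
Via Anchor → Juniper: 87% × 60% × 30% = 15.66%.
Via Everline → Juniper: 75% × 20% × 30% = 4.5%.
Total: 1.8% + 11.7% + 3.0537% + 34.8% + 15.66% + 4.5% = 71.5137%.
Rounded: 71.51%.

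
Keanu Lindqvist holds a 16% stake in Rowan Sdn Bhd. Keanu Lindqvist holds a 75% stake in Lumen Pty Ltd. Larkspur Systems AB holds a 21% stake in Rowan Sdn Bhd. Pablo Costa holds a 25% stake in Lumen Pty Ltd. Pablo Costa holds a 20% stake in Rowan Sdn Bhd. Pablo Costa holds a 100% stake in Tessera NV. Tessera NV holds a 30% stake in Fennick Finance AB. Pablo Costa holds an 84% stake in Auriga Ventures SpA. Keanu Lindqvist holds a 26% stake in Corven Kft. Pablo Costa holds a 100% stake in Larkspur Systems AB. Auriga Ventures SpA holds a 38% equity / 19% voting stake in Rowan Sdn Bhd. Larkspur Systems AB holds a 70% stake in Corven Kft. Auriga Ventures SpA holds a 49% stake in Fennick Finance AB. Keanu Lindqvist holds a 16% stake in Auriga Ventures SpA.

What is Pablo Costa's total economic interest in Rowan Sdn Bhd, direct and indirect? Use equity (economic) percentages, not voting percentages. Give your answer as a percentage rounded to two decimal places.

72.92%

Pablo reaches Rowan along 3 paths.
Via Larkspur: 100% × 21% = 21%.
Direct stake: 20% = 20%.
Via Auriga: 84% × 38% = 31.92%.
Total: 21% + 20% + 31.92% = 72.92%.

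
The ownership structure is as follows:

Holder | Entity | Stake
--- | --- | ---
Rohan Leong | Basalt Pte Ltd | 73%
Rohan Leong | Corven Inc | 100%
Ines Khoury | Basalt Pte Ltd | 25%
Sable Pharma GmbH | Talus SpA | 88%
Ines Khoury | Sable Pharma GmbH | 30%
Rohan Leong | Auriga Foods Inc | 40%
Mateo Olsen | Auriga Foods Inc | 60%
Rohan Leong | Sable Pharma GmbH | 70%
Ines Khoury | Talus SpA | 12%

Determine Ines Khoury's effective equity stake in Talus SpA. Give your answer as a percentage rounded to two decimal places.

Ines reaches Talus along 2 paths.
Via Sable: 30% × 88% = 26.4%.
Direct stake: 12% = 12%.
Total: 26.4% + 12% = 38.4%.
Rounded: 38.40%.

38.40%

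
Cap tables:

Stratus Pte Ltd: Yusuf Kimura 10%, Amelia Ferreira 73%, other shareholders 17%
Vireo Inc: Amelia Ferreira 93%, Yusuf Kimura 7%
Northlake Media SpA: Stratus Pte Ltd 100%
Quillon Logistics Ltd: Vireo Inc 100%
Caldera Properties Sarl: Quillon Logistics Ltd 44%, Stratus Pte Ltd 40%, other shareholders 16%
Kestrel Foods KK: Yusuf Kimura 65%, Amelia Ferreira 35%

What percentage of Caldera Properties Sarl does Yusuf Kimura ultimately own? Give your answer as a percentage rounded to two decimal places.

7.08%

Yusuf reaches Caldera along 2 paths.
Via Vireo → Quillon: 7% × 100% × 44% = 3.08%.
Via Stratus: 10% × 40% = 4%.
Total: 3.08% + 4% = 7.08%.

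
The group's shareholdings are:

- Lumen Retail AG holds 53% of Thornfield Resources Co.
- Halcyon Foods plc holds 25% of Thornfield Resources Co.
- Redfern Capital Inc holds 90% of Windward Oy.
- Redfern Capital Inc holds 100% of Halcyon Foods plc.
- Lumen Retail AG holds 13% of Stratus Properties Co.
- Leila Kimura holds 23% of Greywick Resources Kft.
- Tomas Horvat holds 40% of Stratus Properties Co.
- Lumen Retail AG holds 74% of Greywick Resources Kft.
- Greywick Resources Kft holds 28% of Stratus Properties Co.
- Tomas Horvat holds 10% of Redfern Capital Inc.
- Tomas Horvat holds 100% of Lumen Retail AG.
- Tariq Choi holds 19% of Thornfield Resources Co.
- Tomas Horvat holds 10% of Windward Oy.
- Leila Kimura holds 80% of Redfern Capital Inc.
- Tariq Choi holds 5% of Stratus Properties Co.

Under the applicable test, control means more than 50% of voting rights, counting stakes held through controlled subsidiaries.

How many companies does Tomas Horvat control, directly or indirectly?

4

Tomas holds 100% of Lumen, so Tomas controls Lumen.
Lumen holds 53% of Thornfield, so Tomas controls Thornfield.
Lumen holds 74% of Greywick, so Tomas controls Greywick.
Greywick and Tomas and Lumen together hold 28% + 40% + 13% = 81% of Stratus, so Tomas controls Stratus.
No other company's threshold is met.
Tomas controls 4 companies.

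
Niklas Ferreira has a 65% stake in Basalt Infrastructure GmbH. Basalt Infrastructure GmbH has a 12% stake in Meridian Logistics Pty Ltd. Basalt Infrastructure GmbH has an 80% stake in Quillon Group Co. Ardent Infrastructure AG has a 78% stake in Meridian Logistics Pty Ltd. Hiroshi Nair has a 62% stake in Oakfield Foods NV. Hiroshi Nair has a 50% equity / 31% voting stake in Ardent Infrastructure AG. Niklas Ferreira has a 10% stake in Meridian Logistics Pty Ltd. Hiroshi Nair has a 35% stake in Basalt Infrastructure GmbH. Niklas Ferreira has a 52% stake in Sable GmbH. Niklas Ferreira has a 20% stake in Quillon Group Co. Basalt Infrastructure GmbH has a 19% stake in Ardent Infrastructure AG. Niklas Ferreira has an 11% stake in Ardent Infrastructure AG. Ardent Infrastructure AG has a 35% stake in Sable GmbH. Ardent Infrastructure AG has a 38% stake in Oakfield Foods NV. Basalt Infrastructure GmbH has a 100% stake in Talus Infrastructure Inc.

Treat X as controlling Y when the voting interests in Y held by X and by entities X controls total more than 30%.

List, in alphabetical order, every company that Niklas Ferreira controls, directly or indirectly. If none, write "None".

Niklas holds 65% of Basalt, so Niklas controls Basalt.
Basalt holds 100% of Talus, so Niklas controls Talus.
Niklas and Basalt together hold 20% + 80% = 100% of Quillon, so Niklas controls Quillon.
Niklas holds 52% of Sable, so Niklas controls Sable.
No other company's threshold is met.

Basalt Infrastructure GmbH, Quillon Group Co, Sable GmbH, Talus Infrastructure Inc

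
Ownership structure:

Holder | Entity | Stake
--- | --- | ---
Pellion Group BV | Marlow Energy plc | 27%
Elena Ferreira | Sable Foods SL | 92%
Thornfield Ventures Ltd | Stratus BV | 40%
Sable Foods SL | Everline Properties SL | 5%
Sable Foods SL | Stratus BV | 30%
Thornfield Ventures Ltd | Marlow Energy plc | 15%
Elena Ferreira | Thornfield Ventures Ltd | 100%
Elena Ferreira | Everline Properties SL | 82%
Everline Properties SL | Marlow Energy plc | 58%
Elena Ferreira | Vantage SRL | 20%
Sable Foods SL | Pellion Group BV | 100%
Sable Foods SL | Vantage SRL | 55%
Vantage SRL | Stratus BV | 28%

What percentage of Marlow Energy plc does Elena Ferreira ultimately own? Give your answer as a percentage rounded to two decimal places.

90.07%

Elena reaches Marlow along 4 paths.
Via Thornfield: 100% × 15% = 15%.
Via Sable → Pellion: 92% × 100% × 27% = 24.84%.
Via Sable → Everline: 92% × 5% × 58% = 2.668%.
Via Everline: 82% × 58% = 47.56%.
Total: 15% + 24.84% + 2.668% + 47.56% = 90.068%.
Rounded: 90.07%.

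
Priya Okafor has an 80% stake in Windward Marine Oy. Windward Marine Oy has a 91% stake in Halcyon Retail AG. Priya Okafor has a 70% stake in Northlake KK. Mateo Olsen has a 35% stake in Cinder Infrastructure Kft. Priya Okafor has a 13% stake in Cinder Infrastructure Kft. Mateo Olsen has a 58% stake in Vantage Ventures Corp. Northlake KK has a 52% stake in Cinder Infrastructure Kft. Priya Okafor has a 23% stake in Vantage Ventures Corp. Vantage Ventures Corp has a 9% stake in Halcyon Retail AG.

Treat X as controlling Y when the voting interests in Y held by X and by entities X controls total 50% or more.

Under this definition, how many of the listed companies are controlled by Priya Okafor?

4

Priya holds 70% of Northlake, so Priya controls Northlake.
Northlake and Priya together hold 52% + 13% = 65% of Cinder, so Priya controls Cinder.
Priya holds 80% of Windward, so Priya controls Windward.
Windward holds 91% of Halcyon, so Priya controls Halcyon.
No other company's threshold is met.
Priya controls 4 companies.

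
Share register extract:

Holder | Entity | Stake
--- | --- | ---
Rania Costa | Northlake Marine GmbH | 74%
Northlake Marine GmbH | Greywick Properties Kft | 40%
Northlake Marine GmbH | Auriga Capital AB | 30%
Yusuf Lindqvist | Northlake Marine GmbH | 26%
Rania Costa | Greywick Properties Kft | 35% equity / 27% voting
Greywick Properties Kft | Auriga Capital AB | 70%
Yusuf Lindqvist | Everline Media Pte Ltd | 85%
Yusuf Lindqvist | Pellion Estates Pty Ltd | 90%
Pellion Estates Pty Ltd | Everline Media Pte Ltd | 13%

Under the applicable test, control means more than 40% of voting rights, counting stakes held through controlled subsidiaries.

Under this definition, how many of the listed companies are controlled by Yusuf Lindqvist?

Yusuf holds 90% of Pellion, so Yusuf controls Pellion.
Pellion and Yusuf together hold 13% + 85% = 98% of Everline, so Yusuf controls Everline.
No other company's threshold is met.
Yusuf controls 2 companies.

2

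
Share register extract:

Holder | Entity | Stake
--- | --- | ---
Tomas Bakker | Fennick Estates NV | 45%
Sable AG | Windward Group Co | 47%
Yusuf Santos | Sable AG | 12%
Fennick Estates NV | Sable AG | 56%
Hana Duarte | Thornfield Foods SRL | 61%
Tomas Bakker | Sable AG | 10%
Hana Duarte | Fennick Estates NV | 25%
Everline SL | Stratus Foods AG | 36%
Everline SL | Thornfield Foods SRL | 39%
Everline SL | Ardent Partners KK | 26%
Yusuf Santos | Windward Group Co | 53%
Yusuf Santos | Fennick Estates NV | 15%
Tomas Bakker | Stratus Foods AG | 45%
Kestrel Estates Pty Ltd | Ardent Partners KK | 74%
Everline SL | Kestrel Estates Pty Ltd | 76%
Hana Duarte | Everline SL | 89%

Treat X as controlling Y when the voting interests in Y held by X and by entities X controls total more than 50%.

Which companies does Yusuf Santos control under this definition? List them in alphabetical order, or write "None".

Yusuf holds 53% of Windward, so Yusuf controls Windward.
No other company's threshold is met.

Windward Group Co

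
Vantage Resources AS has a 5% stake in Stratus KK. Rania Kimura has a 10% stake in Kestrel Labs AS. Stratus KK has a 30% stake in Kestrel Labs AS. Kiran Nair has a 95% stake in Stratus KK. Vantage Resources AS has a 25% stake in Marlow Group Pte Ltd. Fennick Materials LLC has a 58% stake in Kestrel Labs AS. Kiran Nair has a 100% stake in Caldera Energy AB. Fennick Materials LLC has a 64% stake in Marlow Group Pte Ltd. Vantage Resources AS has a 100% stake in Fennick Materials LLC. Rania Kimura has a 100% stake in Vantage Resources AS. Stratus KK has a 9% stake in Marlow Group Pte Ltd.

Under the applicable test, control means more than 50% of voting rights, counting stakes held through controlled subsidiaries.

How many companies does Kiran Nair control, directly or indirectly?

Kiran holds 95% of Stratus, so Kiran controls Stratus.
Kiran holds 100% of Caldera, so Kiran controls Caldera.
No other company's threshold is met.
Kiran controls 2 companies.

2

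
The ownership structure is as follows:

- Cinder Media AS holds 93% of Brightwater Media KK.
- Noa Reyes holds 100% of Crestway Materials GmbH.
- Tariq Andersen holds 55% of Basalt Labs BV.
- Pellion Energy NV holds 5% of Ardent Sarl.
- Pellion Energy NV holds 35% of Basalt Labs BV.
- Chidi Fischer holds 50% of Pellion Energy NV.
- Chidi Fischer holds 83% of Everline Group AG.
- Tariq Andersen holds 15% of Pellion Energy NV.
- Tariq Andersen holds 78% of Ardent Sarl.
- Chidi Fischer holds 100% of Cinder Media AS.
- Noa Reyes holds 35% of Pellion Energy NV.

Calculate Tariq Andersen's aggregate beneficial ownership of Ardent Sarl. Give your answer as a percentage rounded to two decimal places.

78.75%

Tariq reaches Ardent along 2 paths.
Direct stake: 78% = 78%.
Via Pellion: 15% × 5% = 0.75%.
Total: 78% + 0.75% = 78.75%.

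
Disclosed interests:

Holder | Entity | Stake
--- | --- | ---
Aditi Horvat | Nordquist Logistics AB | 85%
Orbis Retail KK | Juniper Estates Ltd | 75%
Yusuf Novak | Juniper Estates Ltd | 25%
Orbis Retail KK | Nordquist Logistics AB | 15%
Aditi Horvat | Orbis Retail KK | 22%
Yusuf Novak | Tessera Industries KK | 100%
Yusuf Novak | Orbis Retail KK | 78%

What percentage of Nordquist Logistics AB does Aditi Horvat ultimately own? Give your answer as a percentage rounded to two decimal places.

88.30%

Aditi reaches Nordquist along 2 paths.
Via Orbis: 22% × 15% = 3.3%.
Direct stake: 85% = 85%.
Total: 3.3% + 85% = 88.3%.
Rounded: 88.30%.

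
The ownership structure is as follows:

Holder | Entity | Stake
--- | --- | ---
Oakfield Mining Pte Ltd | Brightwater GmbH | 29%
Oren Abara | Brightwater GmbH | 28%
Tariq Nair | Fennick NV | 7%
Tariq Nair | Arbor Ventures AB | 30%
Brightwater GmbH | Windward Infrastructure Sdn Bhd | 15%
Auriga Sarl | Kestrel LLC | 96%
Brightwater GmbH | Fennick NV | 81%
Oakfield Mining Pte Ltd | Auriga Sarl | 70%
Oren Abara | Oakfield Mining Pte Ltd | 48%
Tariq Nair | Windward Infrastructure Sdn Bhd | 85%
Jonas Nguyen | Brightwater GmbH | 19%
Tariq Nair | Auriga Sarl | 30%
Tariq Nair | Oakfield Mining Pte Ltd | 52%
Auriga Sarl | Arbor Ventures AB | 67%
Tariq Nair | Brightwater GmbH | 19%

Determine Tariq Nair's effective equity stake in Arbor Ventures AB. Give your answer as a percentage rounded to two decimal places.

Tariq reaches Arbor along 3 paths.
Via Auriga: 30% × 67% = 20.1%.
Via Oakfield → Auriga: 52% × 70% × 67% = 24.388%.
Direct stake: 30% = 30%.
Total: 20.1% + 24.388% + 30% = 74.488%.
Rounded: 74.49%.

74.49%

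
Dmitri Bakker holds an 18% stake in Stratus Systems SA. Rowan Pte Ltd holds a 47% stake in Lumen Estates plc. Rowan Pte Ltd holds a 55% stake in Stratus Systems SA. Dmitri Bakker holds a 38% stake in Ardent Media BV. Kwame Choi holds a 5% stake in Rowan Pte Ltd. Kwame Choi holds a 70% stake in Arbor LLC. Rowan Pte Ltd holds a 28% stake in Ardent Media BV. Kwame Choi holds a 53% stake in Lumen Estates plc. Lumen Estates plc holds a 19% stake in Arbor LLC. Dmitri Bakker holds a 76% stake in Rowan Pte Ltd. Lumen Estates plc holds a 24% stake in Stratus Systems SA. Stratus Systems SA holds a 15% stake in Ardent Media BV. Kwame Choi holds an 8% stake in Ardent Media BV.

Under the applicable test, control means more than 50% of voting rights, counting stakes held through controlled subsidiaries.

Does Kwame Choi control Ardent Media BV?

Kwame holds 53% of Lumen, so Kwame controls Lumen.
Lumen and Kwame together hold 19% + 70% = 89% of Arbor, so Kwame controls Arbor.
In Ardent, Kwame's side holds only 8%, not > 50%.
So Kwame does not control Ardent.

No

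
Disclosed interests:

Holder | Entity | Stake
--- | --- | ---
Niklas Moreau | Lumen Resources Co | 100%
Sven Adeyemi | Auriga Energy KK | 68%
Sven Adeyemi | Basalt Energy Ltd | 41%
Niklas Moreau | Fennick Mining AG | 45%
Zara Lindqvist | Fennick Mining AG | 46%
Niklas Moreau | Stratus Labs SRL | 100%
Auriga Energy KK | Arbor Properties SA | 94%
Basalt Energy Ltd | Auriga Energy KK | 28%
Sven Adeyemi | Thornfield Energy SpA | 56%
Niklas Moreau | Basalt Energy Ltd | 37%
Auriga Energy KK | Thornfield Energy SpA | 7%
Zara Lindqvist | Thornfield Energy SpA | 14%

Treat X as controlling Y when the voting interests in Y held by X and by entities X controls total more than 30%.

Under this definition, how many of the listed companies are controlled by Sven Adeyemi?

4

Sven holds 41% of Basalt, so Sven controls Basalt.
Basalt and Sven together hold 28% + 68% = 96% of Auriga, so Sven controls Auriga.
Sven and Auriga together hold 56% + 7% = 63% of Thornfield, so Sven controls Thornfield.
Auriga holds 94% of Arbor, so Sven controls Arbor.
No other company's threshold is met.
Sven controls 4 companies.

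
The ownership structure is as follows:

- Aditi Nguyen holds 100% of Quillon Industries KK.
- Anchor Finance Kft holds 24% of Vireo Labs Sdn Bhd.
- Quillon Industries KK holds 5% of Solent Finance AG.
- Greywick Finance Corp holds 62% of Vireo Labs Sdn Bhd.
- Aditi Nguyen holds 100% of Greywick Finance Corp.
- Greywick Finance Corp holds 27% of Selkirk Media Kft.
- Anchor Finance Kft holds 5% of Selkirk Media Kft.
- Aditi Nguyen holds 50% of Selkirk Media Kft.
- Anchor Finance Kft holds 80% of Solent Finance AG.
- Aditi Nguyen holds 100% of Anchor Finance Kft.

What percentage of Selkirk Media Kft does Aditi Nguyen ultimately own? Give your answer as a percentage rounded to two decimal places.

82.00%

Aditi reaches Selkirk along 3 paths.
Via Greywick: 100% × 27% = 27%.
Direct stake: 50% = 50%.
Via Anchor: 100% × 5% = 5%.
Total: 27% + 50% + 5% = 82%.
Rounded: 82.00%.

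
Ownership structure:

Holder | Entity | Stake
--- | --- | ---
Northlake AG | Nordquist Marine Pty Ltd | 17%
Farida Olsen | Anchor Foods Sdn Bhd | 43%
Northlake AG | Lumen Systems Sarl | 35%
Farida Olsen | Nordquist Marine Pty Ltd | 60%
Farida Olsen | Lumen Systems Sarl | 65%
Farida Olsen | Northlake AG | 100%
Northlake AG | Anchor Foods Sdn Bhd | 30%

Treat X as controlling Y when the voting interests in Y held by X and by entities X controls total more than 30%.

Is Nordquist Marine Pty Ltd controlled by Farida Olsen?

Farida holds 100% of Northlake, so Farida controls Northlake.
Northlake and Farida together hold 17% + 60% = 77% of Nordquist, so Farida controls Nordquist.

Yes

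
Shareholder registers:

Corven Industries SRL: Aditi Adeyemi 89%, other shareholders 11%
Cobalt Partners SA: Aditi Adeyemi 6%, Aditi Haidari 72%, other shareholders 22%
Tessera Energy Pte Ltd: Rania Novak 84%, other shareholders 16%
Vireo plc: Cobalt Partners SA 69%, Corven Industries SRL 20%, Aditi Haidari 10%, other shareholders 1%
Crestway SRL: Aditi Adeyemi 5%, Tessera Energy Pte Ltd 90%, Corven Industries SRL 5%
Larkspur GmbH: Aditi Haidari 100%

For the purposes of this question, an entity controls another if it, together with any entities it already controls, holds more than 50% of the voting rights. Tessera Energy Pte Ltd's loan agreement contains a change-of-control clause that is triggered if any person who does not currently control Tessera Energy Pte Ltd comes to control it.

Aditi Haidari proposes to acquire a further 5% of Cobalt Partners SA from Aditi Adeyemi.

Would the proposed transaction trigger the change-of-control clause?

The purchase adds only to Aditi Haidari's holdings (Aditi Adeyemi's stake shrinks), so Aditi Haidari is the only person who could newly come to control Tessera.
Aditi Haidari holds 72% of Cobalt, so Aditi Haidari controls Cobalt.
Cobalt and Aditi Haidari together hold 69% + 10% = 79% of Vireo, so Aditi Haidari controls Vireo.
Aditi Haidari holds 100% of Larkspur, so Aditi Haidari controls Larkspur.
Neither Aditi Haidari nor any entity Aditi Haidari controls holds any voting interest in Tessera.
So before the transaction, Aditi Haidari does not control Tessera.
After the purchase, Aditi Haidari's direct stake in Cobalt rises to 72% + 5% = 77%, and Aditi Adeyemi's stake falls to 1%.
Aditi Haidari holds 77% of Cobalt, so Aditi Haidari controls Cobalt.
After the transaction, neither Aditi Haidari nor any entity Aditi Haidari controls holds a voting interest in Tessera, so Aditi Haidari still does not control it.
No new person acquires control, so the clause is not triggered.

No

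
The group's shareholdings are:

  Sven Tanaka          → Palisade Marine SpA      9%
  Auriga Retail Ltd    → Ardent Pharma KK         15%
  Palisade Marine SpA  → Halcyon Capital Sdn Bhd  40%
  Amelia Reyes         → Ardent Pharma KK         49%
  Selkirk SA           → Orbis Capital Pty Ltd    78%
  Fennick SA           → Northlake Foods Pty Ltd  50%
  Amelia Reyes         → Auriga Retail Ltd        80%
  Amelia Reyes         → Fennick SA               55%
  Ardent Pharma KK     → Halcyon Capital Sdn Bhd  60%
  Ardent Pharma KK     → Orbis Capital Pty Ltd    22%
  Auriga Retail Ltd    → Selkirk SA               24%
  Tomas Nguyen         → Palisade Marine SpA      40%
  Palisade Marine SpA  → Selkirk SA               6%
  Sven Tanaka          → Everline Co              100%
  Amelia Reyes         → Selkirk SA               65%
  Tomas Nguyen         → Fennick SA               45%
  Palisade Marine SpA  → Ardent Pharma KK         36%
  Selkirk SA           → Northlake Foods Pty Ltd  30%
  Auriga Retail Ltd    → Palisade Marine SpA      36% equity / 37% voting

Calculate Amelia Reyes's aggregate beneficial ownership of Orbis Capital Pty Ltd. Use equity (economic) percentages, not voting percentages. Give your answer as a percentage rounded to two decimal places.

Amelia reaches Orbis along 6 paths.
Via Auriga → Palisade → Ardent: 80% × 36% × 36% × 22% = 2.28096%.
Via Auriga → Ardent: 80% × 15% × 22% = 2.64%.
Via Ardent: 49% × 22% = 10.78%.
Via Auriga → Selkirk: 80% × 24% × 78% = 14.976%.
Via Selkirk: 65% × 78% = 50.7%.
Via Auriga → Palisade → Selkirk: 80% × 36% × 6% × 78% = 1.34784%.
Total: 2.28096% + 2.64% + 10.78% + 14.976% + 50.7% + 1.34784% = 82.7248%.
Rounded: 82.72%.

82.72%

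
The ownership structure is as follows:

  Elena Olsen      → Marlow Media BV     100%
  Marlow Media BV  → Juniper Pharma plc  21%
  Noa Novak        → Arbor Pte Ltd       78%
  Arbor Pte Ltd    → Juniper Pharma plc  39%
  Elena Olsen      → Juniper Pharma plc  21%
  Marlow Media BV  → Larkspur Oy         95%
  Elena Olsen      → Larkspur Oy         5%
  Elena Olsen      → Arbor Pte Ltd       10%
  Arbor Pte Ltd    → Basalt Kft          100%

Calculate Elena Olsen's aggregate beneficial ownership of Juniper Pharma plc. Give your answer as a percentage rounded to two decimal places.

Elena reaches Juniper along 3 paths.
Via Arbor: 10% × 39% = 3.9%.
Via Marlow: 100% × 21% = 21%.
Direct stake: 21% = 21%.
Total: 3.9% + 21% + 21% = 45.9%.
Rounded: 45.90%.

45.90%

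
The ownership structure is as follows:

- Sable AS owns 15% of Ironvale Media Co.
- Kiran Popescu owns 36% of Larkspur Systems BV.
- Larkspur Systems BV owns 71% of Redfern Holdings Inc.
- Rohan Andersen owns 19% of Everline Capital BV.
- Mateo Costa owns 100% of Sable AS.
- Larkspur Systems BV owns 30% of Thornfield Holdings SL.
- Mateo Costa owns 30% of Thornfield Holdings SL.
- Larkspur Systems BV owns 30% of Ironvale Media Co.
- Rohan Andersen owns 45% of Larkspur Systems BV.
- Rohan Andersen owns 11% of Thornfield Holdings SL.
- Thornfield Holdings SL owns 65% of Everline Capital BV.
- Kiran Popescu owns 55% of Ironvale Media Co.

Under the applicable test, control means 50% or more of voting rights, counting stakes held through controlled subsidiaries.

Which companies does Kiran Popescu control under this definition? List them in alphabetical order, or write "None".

Kiran holds 55% of Ironvale, so Kiran controls Ironvale.
No other company's threshold is met.

Ironvale Media Co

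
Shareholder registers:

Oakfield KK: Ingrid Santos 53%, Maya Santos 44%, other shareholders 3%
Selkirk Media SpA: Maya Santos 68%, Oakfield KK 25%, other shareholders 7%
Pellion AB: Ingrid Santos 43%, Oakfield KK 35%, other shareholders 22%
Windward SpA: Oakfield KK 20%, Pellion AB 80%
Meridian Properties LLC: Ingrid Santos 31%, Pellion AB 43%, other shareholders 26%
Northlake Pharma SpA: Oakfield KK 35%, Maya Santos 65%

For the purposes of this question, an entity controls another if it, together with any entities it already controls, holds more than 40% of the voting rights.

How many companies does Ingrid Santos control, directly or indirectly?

4

Ingrid holds 53% of Oakfield, so Ingrid controls Oakfield.
Ingrid and Oakfield together hold 43% + 35% = 78% of Pellion, so Ingrid controls Pellion.
Oakfield and Pellion together hold 20% + 80% = 100% of Windward, so Ingrid controls Windward.
Ingrid and Pellion together hold 31% + 43% = 74% of Meridian, so Ingrid controls Meridian.
No other company's threshold is met.
Ingrid controls 4 companies.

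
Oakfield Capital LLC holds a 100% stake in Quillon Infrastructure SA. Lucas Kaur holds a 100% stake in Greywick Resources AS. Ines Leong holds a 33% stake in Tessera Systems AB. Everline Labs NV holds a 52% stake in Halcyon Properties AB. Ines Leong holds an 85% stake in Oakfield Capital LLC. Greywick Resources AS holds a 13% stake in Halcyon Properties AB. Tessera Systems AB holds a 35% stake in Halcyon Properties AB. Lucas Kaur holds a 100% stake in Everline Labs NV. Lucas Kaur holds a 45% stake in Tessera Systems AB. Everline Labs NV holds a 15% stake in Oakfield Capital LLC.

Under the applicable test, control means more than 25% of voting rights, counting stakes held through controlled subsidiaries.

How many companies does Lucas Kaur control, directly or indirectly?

Lucas holds 100% of Everline, so Lucas controls Everline.
Lucas holds 45% of Tessera, so Lucas controls Tessera.
Lucas holds 100% of Greywick, so Lucas controls Greywick.
Greywick and Everline and Tessera together hold 13% + 52% + 35% = 100% of Halcyon, so Lucas controls Halcyon.
No other company's threshold is met.
Lucas controls 4 companies.

4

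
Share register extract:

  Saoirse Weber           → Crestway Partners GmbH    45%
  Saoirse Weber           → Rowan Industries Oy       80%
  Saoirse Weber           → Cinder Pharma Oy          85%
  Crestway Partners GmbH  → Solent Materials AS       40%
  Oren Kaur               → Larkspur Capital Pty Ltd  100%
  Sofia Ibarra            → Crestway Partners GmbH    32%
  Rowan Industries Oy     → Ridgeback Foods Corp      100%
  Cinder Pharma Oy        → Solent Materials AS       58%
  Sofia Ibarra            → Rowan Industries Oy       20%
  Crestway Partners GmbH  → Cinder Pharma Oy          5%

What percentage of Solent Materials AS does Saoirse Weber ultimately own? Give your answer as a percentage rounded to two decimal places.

Saoirse reaches Solent along 3 paths.
Via Cinder: 85% × 58% = 49.3%.
Via Crestway → Cinder: 45% × 5% × 58% = 1.305%.
Via Crestway: 45% × 40% = 18%.
Total: 49.3% + 1.305% + 18% = 68.605%.
Rounded: 68.61%.

68.61%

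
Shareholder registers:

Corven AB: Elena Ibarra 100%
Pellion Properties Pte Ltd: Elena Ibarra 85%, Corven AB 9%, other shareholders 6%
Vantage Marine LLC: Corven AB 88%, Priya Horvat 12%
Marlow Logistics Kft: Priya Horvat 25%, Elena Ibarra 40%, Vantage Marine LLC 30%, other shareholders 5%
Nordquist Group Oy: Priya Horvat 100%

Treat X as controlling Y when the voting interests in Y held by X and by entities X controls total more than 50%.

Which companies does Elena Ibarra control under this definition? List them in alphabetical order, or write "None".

Corven AB, Marlow Logistics Kft, Pellion Properties Pte Ltd, Vantage Marine LLC

Elena holds 100% of Corven, so Elena controls Corven.
Elena and Corven together hold 85% + 9% = 94% of Pellion, so Elena controls Pellion.
Corven holds 88% of Vantage, so Elena controls Vantage.
Elena and Vantage together hold 40% + 30% = 70% of Marlow, so Elena controls Marlow.
No other company's threshold is met.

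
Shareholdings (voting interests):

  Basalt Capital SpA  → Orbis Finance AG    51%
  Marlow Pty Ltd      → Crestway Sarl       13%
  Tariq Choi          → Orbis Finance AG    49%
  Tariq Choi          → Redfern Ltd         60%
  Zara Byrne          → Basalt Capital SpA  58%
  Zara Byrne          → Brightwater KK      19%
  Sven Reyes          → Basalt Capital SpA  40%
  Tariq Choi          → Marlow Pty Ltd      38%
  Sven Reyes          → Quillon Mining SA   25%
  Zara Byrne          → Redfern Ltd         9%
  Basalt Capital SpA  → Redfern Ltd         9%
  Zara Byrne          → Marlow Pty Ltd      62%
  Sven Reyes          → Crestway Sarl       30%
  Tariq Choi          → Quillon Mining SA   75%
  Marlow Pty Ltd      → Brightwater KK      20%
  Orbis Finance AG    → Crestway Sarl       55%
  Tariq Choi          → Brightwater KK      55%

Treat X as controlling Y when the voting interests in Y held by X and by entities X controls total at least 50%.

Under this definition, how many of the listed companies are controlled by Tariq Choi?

3

Tariq holds 75% of Quillon, so Tariq controls Quillon.
Tariq holds 55% of Brightwater, so Tariq controls Brightwater.
Tariq holds 60% of Redfern, so Tariq controls Redfern.
No other company's threshold is met.
Tariq controls 3 companies.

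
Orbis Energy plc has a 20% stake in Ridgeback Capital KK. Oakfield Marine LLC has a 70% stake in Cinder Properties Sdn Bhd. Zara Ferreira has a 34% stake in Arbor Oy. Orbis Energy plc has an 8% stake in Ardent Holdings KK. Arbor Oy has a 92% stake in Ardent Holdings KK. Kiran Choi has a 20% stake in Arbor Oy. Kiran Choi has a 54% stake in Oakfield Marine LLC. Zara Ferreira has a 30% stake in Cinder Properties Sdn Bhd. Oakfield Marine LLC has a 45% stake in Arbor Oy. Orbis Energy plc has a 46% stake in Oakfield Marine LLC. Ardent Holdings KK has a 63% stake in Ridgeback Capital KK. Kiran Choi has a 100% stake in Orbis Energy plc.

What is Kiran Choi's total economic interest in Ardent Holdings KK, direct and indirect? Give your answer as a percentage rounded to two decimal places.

Kiran reaches Ardent along 4 paths.
Via Orbis: 100% × 8% = 8%.
Via Arbor: 20% × 92% = 18.4%.
Via Orbis → Oakfield → Arbor: 100% × 46% × 45% × 92% = 19.044%.
Via Oakfield → Arbor: 54% × 45% × 92% = 22.356%.
Total: 8% + 18.4% + 19.044% + 22.356% = 67.8%.
Rounded: 67.80%.

67.80%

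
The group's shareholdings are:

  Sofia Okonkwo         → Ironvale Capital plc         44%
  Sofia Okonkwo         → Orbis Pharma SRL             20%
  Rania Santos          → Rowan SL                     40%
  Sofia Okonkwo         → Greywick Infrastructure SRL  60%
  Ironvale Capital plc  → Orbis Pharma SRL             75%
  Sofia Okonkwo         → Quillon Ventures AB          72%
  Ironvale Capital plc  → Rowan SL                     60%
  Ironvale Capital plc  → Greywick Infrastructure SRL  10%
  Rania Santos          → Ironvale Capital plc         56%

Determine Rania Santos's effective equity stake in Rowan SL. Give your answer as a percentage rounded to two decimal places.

Rania reaches Rowan along 2 paths.
Via Ironvale: 56% × 60% = 33.6%.
Direct stake: 40% = 40%.
Total: 33.6% + 40% = 73.6%.
Rounded: 73.60%.

73.60%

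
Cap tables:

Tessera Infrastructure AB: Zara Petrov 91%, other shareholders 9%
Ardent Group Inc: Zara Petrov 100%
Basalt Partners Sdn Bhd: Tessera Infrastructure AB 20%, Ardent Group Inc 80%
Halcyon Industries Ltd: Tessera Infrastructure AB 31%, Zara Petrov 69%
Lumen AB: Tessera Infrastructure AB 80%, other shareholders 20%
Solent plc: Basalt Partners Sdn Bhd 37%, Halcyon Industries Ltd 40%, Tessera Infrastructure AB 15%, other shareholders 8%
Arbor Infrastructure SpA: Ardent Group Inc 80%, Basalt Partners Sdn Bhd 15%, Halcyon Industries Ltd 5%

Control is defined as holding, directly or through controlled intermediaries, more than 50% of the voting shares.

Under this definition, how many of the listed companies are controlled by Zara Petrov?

7

Zara holds 91% of Tessera, so Zara controls Tessera.
Zara holds 100% of Ardent, so Zara controls Ardent.
Tessera and Ardent together hold 20% + 80% = 100% of Basalt, so Zara controls Basalt.
Tessera and Zara together hold 31% + 69% = 100% of Halcyon, so Zara controls Halcyon.
Tessera holds 80% of Lumen, so Zara controls Lumen.
Basalt and Halcyon and Tessera together hold 37% + 40% + 15% = 92% of Solent, so Zara controls Solent.
Ardent and Basalt and Halcyon together hold 80% + 15% + 5% = 100% of Arbor, so Zara controls Arbor.
Zara controls 7 companies.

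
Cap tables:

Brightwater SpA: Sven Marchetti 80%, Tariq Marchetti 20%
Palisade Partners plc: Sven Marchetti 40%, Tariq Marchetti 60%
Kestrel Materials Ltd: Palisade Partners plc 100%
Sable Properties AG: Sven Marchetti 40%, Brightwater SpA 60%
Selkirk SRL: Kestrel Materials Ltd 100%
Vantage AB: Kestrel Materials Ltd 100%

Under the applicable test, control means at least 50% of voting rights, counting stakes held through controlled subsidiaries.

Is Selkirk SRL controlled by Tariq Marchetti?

Tariq holds 60% of Palisade, so Tariq controls Palisade.
Palisade holds 100% of Kestrel, so Tariq controls Kestrel.
Kestrel holds 100% of Selkirk, so Tariq controls Selkirk.

Yes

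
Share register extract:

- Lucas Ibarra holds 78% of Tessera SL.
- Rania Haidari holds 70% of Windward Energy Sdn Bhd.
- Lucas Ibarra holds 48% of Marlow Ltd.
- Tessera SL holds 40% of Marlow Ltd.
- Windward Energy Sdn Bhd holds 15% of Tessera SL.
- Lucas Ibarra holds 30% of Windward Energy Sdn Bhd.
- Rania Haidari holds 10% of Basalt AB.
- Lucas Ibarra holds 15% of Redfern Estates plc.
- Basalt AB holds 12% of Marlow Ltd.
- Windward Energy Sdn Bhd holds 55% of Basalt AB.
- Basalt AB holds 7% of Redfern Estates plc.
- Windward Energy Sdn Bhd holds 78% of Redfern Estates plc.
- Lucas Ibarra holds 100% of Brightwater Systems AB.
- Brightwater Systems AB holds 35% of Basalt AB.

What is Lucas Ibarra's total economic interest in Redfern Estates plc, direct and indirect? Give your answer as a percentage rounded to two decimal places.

42.01%

Lucas reaches Redfern along 4 paths.
Direct stake: 15% = 15%.
Via Windward → Basalt: 30% × 55% × 7% = 1.155%.
Via Brightwater → Basalt: 100% × 35% × 7% = 2.45%.
Via Windward: 30% × 78% = 23.4%.
Total: 15% + 1.155% + 2.45% + 23.4% = 42.005%.
Rounded: 42.01%.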